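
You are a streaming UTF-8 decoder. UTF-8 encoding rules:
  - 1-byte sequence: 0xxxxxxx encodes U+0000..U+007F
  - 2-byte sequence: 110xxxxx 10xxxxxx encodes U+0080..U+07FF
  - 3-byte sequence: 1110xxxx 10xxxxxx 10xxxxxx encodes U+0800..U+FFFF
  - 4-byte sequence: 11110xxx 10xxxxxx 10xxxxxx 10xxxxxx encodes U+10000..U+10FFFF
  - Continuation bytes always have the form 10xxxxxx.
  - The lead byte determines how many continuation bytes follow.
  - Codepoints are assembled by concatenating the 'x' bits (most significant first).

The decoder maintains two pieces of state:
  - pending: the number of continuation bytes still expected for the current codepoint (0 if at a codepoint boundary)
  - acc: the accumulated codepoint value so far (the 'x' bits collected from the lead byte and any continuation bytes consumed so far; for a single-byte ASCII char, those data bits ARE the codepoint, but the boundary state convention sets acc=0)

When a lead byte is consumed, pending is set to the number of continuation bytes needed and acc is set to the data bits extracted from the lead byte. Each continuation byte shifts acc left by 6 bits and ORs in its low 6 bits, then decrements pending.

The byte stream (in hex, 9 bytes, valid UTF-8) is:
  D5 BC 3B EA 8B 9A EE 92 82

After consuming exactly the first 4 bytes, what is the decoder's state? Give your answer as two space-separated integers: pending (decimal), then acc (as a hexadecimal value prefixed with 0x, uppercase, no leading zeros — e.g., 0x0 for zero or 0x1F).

Byte[0]=D5: 2-byte lead. pending=1, acc=0x15
Byte[1]=BC: continuation. acc=(acc<<6)|0x3C=0x57C, pending=0
Byte[2]=3B: 1-byte. pending=0, acc=0x0
Byte[3]=EA: 3-byte lead. pending=2, acc=0xA

Answer: 2 0xA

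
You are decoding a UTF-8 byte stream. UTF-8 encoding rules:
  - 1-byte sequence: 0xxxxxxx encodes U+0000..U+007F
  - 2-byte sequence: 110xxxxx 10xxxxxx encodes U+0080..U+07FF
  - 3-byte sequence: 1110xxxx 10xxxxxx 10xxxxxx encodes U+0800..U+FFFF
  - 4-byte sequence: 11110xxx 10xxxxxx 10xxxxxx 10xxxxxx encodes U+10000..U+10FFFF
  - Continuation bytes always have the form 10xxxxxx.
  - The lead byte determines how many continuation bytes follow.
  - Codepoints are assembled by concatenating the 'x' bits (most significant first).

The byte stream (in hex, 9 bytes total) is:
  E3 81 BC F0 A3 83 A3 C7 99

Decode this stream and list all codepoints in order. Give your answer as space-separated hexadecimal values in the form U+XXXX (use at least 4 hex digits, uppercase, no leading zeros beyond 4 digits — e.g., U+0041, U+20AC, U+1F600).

Byte[0]=E3: 3-byte lead, need 2 cont bytes. acc=0x3
Byte[1]=81: continuation. acc=(acc<<6)|0x01=0xC1
Byte[2]=BC: continuation. acc=(acc<<6)|0x3C=0x307C
Completed: cp=U+307C (starts at byte 0)
Byte[3]=F0: 4-byte lead, need 3 cont bytes. acc=0x0
Byte[4]=A3: continuation. acc=(acc<<6)|0x23=0x23
Byte[5]=83: continuation. acc=(acc<<6)|0x03=0x8C3
Byte[6]=A3: continuation. acc=(acc<<6)|0x23=0x230E3
Completed: cp=U+230E3 (starts at byte 3)
Byte[7]=C7: 2-byte lead, need 1 cont bytes. acc=0x7
Byte[8]=99: continuation. acc=(acc<<6)|0x19=0x1D9
Completed: cp=U+01D9 (starts at byte 7)

Answer: U+307C U+230E3 U+01D9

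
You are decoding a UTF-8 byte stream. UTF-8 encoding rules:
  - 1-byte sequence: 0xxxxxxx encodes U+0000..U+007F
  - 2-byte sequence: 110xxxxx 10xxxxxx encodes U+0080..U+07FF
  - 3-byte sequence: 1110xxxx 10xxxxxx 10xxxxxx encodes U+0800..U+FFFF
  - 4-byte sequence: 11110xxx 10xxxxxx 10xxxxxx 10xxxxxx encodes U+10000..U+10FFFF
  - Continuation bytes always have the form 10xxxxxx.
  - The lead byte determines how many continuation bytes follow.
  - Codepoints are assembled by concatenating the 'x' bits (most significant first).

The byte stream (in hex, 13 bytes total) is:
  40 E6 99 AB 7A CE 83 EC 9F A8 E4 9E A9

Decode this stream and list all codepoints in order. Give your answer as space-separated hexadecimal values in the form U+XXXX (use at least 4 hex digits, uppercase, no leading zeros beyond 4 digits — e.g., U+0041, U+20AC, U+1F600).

Byte[0]=40: 1-byte ASCII. cp=U+0040
Byte[1]=E6: 3-byte lead, need 2 cont bytes. acc=0x6
Byte[2]=99: continuation. acc=(acc<<6)|0x19=0x199
Byte[3]=AB: continuation. acc=(acc<<6)|0x2B=0x666B
Completed: cp=U+666B (starts at byte 1)
Byte[4]=7A: 1-byte ASCII. cp=U+007A
Byte[5]=CE: 2-byte lead, need 1 cont bytes. acc=0xE
Byte[6]=83: continuation. acc=(acc<<6)|0x03=0x383
Completed: cp=U+0383 (starts at byte 5)
Byte[7]=EC: 3-byte lead, need 2 cont bytes. acc=0xC
Byte[8]=9F: continuation. acc=(acc<<6)|0x1F=0x31F
Byte[9]=A8: continuation. acc=(acc<<6)|0x28=0xC7E8
Completed: cp=U+C7E8 (starts at byte 7)
Byte[10]=E4: 3-byte lead, need 2 cont bytes. acc=0x4
Byte[11]=9E: continuation. acc=(acc<<6)|0x1E=0x11E
Byte[12]=A9: continuation. acc=(acc<<6)|0x29=0x47A9
Completed: cp=U+47A9 (starts at byte 10)

Answer: U+0040 U+666B U+007A U+0383 U+C7E8 U+47A9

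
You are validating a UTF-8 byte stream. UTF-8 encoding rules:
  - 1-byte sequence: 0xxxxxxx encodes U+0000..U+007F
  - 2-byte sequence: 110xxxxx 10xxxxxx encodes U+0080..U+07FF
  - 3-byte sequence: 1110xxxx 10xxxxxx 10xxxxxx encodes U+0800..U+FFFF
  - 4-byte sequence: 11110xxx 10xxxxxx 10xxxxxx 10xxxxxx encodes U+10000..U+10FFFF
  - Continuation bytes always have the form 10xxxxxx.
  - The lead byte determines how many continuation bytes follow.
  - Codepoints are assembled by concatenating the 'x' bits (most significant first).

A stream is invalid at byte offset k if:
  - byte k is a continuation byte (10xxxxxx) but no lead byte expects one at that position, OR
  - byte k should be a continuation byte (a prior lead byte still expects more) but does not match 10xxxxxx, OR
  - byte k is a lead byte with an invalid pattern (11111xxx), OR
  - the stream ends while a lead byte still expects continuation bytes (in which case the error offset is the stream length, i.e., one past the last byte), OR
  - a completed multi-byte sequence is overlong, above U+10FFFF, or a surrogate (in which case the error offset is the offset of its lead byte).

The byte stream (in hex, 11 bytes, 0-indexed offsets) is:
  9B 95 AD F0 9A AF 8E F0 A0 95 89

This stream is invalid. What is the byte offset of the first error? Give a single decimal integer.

Answer: 0

Derivation:
Byte[0]=9B: INVALID lead byte (not 0xxx/110x/1110/11110)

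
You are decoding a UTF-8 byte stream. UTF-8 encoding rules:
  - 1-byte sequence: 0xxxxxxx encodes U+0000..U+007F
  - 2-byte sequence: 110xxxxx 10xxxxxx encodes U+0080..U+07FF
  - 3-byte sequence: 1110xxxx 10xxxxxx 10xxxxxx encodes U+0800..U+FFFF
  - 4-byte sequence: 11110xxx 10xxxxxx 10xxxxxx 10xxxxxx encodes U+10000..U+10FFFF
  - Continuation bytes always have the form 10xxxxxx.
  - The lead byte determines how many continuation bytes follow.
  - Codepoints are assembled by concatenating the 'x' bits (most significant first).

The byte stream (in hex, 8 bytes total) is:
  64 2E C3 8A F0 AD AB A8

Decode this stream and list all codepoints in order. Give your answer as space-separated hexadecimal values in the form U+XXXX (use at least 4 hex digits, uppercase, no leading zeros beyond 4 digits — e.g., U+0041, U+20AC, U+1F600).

Answer: U+0064 U+002E U+00CA U+2DAE8

Derivation:
Byte[0]=64: 1-byte ASCII. cp=U+0064
Byte[1]=2E: 1-byte ASCII. cp=U+002E
Byte[2]=C3: 2-byte lead, need 1 cont bytes. acc=0x3
Byte[3]=8A: continuation. acc=(acc<<6)|0x0A=0xCA
Completed: cp=U+00CA (starts at byte 2)
Byte[4]=F0: 4-byte lead, need 3 cont bytes. acc=0x0
Byte[5]=AD: continuation. acc=(acc<<6)|0x2D=0x2D
Byte[6]=AB: continuation. acc=(acc<<6)|0x2B=0xB6B
Byte[7]=A8: continuation. acc=(acc<<6)|0x28=0x2DAE8
Completed: cp=U+2DAE8 (starts at byte 4)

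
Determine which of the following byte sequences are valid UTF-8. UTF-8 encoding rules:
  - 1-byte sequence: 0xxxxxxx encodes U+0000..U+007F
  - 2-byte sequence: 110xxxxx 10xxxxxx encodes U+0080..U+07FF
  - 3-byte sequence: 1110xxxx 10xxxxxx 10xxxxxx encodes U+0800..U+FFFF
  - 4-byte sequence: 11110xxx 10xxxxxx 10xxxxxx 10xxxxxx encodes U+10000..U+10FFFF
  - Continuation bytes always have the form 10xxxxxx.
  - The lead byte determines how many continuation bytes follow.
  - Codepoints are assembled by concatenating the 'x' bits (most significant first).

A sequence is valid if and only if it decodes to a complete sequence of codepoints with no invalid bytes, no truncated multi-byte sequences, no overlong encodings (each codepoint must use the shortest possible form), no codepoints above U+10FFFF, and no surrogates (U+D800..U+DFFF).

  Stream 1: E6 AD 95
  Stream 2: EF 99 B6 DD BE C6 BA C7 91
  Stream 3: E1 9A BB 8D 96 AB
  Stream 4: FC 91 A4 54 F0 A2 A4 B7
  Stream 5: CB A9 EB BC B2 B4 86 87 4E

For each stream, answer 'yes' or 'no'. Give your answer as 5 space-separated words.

Answer: yes yes no no no

Derivation:
Stream 1: decodes cleanly. VALID
Stream 2: decodes cleanly. VALID
Stream 3: error at byte offset 3. INVALID
Stream 4: error at byte offset 0. INVALID
Stream 5: error at byte offset 5. INVALID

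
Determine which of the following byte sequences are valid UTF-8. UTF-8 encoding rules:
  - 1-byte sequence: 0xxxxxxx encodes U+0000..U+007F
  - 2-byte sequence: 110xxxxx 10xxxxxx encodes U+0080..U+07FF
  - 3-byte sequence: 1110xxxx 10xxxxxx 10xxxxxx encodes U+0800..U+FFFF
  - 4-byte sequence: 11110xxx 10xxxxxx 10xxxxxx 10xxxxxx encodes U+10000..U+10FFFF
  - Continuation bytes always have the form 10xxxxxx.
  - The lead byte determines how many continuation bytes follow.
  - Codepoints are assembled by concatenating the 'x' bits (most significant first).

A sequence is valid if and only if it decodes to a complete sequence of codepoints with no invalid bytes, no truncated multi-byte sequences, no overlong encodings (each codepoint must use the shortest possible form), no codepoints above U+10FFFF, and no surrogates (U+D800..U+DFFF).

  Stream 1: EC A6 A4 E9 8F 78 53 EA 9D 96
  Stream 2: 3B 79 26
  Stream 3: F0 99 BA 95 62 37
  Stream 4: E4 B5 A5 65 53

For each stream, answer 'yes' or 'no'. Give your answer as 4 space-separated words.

Answer: no yes yes yes

Derivation:
Stream 1: error at byte offset 5. INVALID
Stream 2: decodes cleanly. VALID
Stream 3: decodes cleanly. VALID
Stream 4: decodes cleanly. VALID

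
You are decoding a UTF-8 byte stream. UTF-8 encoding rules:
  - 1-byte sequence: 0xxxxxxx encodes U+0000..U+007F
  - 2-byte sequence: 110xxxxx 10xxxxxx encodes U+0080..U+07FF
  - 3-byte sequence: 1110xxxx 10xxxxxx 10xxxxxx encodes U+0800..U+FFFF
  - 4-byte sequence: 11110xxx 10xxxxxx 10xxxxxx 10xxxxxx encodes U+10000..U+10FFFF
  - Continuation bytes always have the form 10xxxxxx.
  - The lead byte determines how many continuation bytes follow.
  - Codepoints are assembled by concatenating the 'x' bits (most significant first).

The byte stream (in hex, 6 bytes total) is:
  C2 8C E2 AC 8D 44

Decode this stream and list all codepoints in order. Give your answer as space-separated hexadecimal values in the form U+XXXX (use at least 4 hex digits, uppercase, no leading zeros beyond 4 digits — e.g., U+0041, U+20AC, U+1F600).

Byte[0]=C2: 2-byte lead, need 1 cont bytes. acc=0x2
Byte[1]=8C: continuation. acc=(acc<<6)|0x0C=0x8C
Completed: cp=U+008C (starts at byte 0)
Byte[2]=E2: 3-byte lead, need 2 cont bytes. acc=0x2
Byte[3]=AC: continuation. acc=(acc<<6)|0x2C=0xAC
Byte[4]=8D: continuation. acc=(acc<<6)|0x0D=0x2B0D
Completed: cp=U+2B0D (starts at byte 2)
Byte[5]=44: 1-byte ASCII. cp=U+0044

Answer: U+008C U+2B0D U+0044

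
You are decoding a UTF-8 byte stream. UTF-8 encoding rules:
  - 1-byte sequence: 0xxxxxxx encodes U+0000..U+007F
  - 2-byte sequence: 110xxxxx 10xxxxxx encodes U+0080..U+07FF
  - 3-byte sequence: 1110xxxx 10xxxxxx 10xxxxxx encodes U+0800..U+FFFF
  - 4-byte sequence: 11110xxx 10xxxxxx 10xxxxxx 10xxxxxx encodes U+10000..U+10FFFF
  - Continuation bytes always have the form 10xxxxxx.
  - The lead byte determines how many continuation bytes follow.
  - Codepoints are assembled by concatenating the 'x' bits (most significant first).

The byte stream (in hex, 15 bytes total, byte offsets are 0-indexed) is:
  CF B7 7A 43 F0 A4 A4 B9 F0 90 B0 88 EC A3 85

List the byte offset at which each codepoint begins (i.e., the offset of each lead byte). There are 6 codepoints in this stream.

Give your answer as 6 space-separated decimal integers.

Byte[0]=CF: 2-byte lead, need 1 cont bytes. acc=0xF
Byte[1]=B7: continuation. acc=(acc<<6)|0x37=0x3F7
Completed: cp=U+03F7 (starts at byte 0)
Byte[2]=7A: 1-byte ASCII. cp=U+007A
Byte[3]=43: 1-byte ASCII. cp=U+0043
Byte[4]=F0: 4-byte lead, need 3 cont bytes. acc=0x0
Byte[5]=A4: continuation. acc=(acc<<6)|0x24=0x24
Byte[6]=A4: continuation. acc=(acc<<6)|0x24=0x924
Byte[7]=B9: continuation. acc=(acc<<6)|0x39=0x24939
Completed: cp=U+24939 (starts at byte 4)
Byte[8]=F0: 4-byte lead, need 3 cont bytes. acc=0x0
Byte[9]=90: continuation. acc=(acc<<6)|0x10=0x10
Byte[10]=B0: continuation. acc=(acc<<6)|0x30=0x430
Byte[11]=88: continuation. acc=(acc<<6)|0x08=0x10C08
Completed: cp=U+10C08 (starts at byte 8)
Byte[12]=EC: 3-byte lead, need 2 cont bytes. acc=0xC
Byte[13]=A3: continuation. acc=(acc<<6)|0x23=0x323
Byte[14]=85: continuation. acc=(acc<<6)|0x05=0xC8C5
Completed: cp=U+C8C5 (starts at byte 12)

Answer: 0 2 3 4 8 12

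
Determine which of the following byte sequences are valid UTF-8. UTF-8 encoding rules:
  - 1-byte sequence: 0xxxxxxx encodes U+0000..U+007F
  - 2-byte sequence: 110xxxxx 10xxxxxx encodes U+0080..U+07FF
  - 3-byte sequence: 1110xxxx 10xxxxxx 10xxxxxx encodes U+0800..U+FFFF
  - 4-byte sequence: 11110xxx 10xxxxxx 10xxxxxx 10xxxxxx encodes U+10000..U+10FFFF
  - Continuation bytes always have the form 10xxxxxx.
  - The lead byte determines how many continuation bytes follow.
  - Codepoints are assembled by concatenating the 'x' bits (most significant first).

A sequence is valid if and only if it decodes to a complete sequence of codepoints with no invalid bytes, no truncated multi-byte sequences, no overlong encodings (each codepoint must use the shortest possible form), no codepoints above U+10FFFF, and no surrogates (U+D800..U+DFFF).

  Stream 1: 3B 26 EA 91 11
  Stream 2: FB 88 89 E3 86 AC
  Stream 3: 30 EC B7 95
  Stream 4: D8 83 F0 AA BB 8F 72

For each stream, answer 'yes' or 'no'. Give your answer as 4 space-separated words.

Stream 1: error at byte offset 4. INVALID
Stream 2: error at byte offset 0. INVALID
Stream 3: decodes cleanly. VALID
Stream 4: decodes cleanly. VALID

Answer: no no yes yes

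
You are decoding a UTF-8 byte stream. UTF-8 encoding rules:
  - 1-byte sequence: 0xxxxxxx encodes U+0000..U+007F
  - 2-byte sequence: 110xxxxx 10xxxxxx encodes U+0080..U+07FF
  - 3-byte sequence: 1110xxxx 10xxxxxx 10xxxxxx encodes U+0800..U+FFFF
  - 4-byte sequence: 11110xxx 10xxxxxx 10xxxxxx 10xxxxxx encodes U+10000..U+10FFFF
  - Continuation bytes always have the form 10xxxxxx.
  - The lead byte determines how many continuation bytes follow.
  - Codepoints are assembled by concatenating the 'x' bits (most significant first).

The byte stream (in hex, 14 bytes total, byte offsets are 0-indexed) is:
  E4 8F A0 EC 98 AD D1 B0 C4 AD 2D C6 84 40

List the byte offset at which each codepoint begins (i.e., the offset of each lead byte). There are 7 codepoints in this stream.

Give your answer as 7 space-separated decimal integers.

Byte[0]=E4: 3-byte lead, need 2 cont bytes. acc=0x4
Byte[1]=8F: continuation. acc=(acc<<6)|0x0F=0x10F
Byte[2]=A0: continuation. acc=(acc<<6)|0x20=0x43E0
Completed: cp=U+43E0 (starts at byte 0)
Byte[3]=EC: 3-byte lead, need 2 cont bytes. acc=0xC
Byte[4]=98: continuation. acc=(acc<<6)|0x18=0x318
Byte[5]=AD: continuation. acc=(acc<<6)|0x2D=0xC62D
Completed: cp=U+C62D (starts at byte 3)
Byte[6]=D1: 2-byte lead, need 1 cont bytes. acc=0x11
Byte[7]=B0: continuation. acc=(acc<<6)|0x30=0x470
Completed: cp=U+0470 (starts at byte 6)
Byte[8]=C4: 2-byte lead, need 1 cont bytes. acc=0x4
Byte[9]=AD: continuation. acc=(acc<<6)|0x2D=0x12D
Completed: cp=U+012D (starts at byte 8)
Byte[10]=2D: 1-byte ASCII. cp=U+002D
Byte[11]=C6: 2-byte lead, need 1 cont bytes. acc=0x6
Byte[12]=84: continuation. acc=(acc<<6)|0x04=0x184
Completed: cp=U+0184 (starts at byte 11)
Byte[13]=40: 1-byte ASCII. cp=U+0040

Answer: 0 3 6 8 10 11 13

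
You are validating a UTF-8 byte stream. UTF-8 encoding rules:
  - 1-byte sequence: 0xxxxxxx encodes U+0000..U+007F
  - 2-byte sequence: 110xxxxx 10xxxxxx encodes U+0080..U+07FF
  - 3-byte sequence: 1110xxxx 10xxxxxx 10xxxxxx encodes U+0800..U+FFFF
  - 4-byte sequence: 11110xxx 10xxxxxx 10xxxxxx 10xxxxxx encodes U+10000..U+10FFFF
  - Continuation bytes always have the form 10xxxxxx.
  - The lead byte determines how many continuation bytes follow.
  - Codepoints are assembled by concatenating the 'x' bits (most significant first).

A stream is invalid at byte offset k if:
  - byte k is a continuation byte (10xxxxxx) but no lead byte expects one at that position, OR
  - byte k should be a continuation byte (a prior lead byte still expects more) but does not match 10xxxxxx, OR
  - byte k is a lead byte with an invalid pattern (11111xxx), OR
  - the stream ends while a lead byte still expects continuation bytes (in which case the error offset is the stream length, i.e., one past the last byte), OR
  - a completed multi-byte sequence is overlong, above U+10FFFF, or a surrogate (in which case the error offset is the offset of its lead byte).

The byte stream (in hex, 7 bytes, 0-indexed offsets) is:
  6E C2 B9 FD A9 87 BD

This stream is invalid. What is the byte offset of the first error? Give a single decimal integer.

Byte[0]=6E: 1-byte ASCII. cp=U+006E
Byte[1]=C2: 2-byte lead, need 1 cont bytes. acc=0x2
Byte[2]=B9: continuation. acc=(acc<<6)|0x39=0xB9
Completed: cp=U+00B9 (starts at byte 1)
Byte[3]=FD: INVALID lead byte (not 0xxx/110x/1110/11110)

Answer: 3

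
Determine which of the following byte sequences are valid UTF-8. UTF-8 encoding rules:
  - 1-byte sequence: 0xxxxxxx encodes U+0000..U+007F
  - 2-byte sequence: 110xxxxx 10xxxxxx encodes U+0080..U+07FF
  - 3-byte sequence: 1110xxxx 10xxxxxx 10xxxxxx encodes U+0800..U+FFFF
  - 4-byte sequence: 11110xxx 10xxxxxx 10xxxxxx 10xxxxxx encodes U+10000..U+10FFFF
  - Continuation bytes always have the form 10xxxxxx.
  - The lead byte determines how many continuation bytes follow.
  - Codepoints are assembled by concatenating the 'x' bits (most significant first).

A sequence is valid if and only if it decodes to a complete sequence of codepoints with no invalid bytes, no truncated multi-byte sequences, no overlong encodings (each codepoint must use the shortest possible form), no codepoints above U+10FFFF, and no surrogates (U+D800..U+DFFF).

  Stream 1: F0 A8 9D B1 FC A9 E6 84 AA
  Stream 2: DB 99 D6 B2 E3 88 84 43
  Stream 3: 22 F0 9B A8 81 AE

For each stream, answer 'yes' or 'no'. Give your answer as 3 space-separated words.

Stream 1: error at byte offset 4. INVALID
Stream 2: decodes cleanly. VALID
Stream 3: error at byte offset 5. INVALID

Answer: no yes no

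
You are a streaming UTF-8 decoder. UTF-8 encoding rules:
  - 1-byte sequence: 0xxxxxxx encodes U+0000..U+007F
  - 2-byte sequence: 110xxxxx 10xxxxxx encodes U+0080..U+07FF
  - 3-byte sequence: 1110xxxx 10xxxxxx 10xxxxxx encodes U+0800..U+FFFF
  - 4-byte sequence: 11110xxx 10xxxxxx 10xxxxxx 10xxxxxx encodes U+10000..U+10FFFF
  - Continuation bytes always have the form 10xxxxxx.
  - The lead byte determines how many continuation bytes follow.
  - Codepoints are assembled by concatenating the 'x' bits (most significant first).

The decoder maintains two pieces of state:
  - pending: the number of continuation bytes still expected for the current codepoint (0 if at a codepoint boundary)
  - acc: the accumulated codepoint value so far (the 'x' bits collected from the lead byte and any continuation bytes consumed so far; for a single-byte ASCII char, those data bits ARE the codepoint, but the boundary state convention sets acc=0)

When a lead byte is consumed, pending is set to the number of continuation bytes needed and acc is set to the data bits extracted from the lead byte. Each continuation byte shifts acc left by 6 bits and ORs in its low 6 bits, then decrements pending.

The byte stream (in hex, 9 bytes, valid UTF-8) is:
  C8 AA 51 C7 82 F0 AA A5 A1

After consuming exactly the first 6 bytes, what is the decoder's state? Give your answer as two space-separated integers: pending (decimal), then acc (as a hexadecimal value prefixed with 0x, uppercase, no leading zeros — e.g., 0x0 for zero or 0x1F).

Answer: 3 0x0

Derivation:
Byte[0]=C8: 2-byte lead. pending=1, acc=0x8
Byte[1]=AA: continuation. acc=(acc<<6)|0x2A=0x22A, pending=0
Byte[2]=51: 1-byte. pending=0, acc=0x0
Byte[3]=C7: 2-byte lead. pending=1, acc=0x7
Byte[4]=82: continuation. acc=(acc<<6)|0x02=0x1C2, pending=0
Byte[5]=F0: 4-byte lead. pending=3, acc=0x0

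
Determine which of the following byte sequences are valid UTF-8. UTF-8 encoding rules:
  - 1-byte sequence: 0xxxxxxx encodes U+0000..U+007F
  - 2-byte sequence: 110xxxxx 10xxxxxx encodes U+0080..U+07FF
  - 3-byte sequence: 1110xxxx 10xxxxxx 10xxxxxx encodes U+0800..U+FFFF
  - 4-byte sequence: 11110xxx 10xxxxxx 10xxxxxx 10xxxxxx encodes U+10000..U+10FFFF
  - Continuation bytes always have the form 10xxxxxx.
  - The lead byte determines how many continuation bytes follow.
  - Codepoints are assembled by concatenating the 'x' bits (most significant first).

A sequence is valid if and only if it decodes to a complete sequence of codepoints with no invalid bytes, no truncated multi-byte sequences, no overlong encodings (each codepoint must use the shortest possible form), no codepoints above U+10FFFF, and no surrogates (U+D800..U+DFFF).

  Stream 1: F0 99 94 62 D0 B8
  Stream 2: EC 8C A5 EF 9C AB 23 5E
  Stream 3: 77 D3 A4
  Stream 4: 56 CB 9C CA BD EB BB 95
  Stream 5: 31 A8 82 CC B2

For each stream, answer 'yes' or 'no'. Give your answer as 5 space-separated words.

Stream 1: error at byte offset 3. INVALID
Stream 2: decodes cleanly. VALID
Stream 3: decodes cleanly. VALID
Stream 4: decodes cleanly. VALID
Stream 5: error at byte offset 1. INVALID

Answer: no yes yes yes no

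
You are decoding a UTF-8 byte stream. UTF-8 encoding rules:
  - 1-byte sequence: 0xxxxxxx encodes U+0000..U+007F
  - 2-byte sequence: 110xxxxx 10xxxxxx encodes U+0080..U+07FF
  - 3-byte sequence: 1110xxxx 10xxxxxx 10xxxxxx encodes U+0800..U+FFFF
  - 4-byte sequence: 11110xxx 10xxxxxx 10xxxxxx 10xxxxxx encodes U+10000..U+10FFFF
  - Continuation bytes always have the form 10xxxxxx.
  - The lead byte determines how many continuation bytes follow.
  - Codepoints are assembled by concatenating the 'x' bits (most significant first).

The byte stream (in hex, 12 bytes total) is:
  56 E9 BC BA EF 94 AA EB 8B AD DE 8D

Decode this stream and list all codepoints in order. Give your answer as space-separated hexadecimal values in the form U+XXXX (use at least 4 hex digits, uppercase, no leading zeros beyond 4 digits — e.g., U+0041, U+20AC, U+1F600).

Answer: U+0056 U+9F3A U+F52A U+B2ED U+078D

Derivation:
Byte[0]=56: 1-byte ASCII. cp=U+0056
Byte[1]=E9: 3-byte lead, need 2 cont bytes. acc=0x9
Byte[2]=BC: continuation. acc=(acc<<6)|0x3C=0x27C
Byte[3]=BA: continuation. acc=(acc<<6)|0x3A=0x9F3A
Completed: cp=U+9F3A (starts at byte 1)
Byte[4]=EF: 3-byte lead, need 2 cont bytes. acc=0xF
Byte[5]=94: continuation. acc=(acc<<6)|0x14=0x3D4
Byte[6]=AA: continuation. acc=(acc<<6)|0x2A=0xF52A
Completed: cp=U+F52A (starts at byte 4)
Byte[7]=EB: 3-byte lead, need 2 cont bytes. acc=0xB
Byte[8]=8B: continuation. acc=(acc<<6)|0x0B=0x2CB
Byte[9]=AD: continuation. acc=(acc<<6)|0x2D=0xB2ED
Completed: cp=U+B2ED (starts at byte 7)
Byte[10]=DE: 2-byte lead, need 1 cont bytes. acc=0x1E
Byte[11]=8D: continuation. acc=(acc<<6)|0x0D=0x78D
Completed: cp=U+078D (starts at byte 10)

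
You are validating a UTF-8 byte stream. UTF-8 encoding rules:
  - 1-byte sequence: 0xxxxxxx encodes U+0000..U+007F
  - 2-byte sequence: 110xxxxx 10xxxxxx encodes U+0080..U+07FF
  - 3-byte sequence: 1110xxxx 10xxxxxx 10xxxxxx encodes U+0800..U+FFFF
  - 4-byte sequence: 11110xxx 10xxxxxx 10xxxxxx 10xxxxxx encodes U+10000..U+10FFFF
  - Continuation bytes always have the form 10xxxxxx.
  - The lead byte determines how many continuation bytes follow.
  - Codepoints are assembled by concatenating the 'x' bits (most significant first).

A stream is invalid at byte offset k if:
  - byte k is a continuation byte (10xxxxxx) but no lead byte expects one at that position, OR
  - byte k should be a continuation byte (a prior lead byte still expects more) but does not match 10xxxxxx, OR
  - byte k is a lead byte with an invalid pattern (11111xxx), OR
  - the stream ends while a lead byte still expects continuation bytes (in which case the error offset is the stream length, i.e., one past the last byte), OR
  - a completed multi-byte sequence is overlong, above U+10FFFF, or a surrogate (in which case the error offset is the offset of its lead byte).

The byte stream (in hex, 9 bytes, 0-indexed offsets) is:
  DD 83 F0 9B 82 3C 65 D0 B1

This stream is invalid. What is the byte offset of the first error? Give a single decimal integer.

Answer: 5

Derivation:
Byte[0]=DD: 2-byte lead, need 1 cont bytes. acc=0x1D
Byte[1]=83: continuation. acc=(acc<<6)|0x03=0x743
Completed: cp=U+0743 (starts at byte 0)
Byte[2]=F0: 4-byte lead, need 3 cont bytes. acc=0x0
Byte[3]=9B: continuation. acc=(acc<<6)|0x1B=0x1B
Byte[4]=82: continuation. acc=(acc<<6)|0x02=0x6C2
Byte[5]=3C: expected 10xxxxxx continuation. INVALID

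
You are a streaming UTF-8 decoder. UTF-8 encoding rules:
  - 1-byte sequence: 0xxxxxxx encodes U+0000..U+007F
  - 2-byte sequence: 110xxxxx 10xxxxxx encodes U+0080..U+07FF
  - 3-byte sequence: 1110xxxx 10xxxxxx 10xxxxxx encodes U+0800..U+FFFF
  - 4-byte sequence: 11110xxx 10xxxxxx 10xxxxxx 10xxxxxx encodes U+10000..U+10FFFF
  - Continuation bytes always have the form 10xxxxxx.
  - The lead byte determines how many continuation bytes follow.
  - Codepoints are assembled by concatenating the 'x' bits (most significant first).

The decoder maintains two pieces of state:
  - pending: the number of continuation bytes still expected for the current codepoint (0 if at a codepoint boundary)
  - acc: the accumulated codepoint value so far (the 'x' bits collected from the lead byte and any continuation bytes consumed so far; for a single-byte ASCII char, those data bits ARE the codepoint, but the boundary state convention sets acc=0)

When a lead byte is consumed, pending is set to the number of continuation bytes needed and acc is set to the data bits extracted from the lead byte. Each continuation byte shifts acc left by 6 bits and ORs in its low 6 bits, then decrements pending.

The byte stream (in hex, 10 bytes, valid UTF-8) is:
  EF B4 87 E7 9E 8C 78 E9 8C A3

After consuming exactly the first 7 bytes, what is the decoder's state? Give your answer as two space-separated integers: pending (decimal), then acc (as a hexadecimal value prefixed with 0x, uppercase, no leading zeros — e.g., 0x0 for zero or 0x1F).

Byte[0]=EF: 3-byte lead. pending=2, acc=0xF
Byte[1]=B4: continuation. acc=(acc<<6)|0x34=0x3F4, pending=1
Byte[2]=87: continuation. acc=(acc<<6)|0x07=0xFD07, pending=0
Byte[3]=E7: 3-byte lead. pending=2, acc=0x7
Byte[4]=9E: continuation. acc=(acc<<6)|0x1E=0x1DE, pending=1
Byte[5]=8C: continuation. acc=(acc<<6)|0x0C=0x778C, pending=0
Byte[6]=78: 1-byte. pending=0, acc=0x0

Answer: 0 0x0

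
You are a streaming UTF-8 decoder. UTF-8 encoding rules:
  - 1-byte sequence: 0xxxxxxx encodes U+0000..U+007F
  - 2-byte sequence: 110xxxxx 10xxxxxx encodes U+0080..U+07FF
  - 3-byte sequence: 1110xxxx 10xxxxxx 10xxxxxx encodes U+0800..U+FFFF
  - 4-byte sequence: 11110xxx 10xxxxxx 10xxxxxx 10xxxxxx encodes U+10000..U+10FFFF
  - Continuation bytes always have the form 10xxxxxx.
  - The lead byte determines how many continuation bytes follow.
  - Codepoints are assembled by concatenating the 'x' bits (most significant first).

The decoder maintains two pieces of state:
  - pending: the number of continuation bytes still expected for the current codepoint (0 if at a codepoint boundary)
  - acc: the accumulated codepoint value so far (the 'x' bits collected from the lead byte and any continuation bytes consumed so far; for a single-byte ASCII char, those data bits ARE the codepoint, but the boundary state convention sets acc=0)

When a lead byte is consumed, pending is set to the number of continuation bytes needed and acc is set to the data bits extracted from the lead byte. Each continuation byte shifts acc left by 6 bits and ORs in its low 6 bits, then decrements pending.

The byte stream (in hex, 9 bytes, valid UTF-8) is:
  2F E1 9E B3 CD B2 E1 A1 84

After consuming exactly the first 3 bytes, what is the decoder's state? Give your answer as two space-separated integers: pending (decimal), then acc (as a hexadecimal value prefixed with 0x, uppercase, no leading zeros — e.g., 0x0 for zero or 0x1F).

Byte[0]=2F: 1-byte. pending=0, acc=0x0
Byte[1]=E1: 3-byte lead. pending=2, acc=0x1
Byte[2]=9E: continuation. acc=(acc<<6)|0x1E=0x5E, pending=1

Answer: 1 0x5E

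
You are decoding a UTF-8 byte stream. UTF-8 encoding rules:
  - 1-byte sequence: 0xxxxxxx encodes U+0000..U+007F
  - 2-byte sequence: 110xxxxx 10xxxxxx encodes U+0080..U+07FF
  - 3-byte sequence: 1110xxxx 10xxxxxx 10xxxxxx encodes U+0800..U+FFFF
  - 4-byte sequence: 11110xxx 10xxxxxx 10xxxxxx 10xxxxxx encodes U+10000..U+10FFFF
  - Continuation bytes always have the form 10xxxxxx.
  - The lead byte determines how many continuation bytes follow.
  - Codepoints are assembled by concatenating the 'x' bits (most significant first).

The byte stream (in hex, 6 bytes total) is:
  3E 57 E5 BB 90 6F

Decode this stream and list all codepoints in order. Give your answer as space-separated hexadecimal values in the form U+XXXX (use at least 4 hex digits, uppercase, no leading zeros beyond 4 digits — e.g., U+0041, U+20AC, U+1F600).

Byte[0]=3E: 1-byte ASCII. cp=U+003E
Byte[1]=57: 1-byte ASCII. cp=U+0057
Byte[2]=E5: 3-byte lead, need 2 cont bytes. acc=0x5
Byte[3]=BB: continuation. acc=(acc<<6)|0x3B=0x17B
Byte[4]=90: continuation. acc=(acc<<6)|0x10=0x5ED0
Completed: cp=U+5ED0 (starts at byte 2)
Byte[5]=6F: 1-byte ASCII. cp=U+006F

Answer: U+003E U+0057 U+5ED0 U+006F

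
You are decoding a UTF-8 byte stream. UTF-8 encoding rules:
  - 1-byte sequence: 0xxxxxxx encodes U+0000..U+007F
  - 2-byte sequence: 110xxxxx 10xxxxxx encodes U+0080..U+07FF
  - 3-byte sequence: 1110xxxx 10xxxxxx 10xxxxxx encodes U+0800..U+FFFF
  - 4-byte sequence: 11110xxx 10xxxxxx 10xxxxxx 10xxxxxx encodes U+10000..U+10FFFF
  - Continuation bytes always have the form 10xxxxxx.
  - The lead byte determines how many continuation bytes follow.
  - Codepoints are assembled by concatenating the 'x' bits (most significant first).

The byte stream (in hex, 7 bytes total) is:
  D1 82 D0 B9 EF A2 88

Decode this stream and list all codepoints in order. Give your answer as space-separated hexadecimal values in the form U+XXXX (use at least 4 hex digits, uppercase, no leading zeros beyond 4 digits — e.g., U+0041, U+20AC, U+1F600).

Byte[0]=D1: 2-byte lead, need 1 cont bytes. acc=0x11
Byte[1]=82: continuation. acc=(acc<<6)|0x02=0x442
Completed: cp=U+0442 (starts at byte 0)
Byte[2]=D0: 2-byte lead, need 1 cont bytes. acc=0x10
Byte[3]=B9: continuation. acc=(acc<<6)|0x39=0x439
Completed: cp=U+0439 (starts at byte 2)
Byte[4]=EF: 3-byte lead, need 2 cont bytes. acc=0xF
Byte[5]=A2: continuation. acc=(acc<<6)|0x22=0x3E2
Byte[6]=88: continuation. acc=(acc<<6)|0x08=0xF888
Completed: cp=U+F888 (starts at byte 4)

Answer: U+0442 U+0439 U+F888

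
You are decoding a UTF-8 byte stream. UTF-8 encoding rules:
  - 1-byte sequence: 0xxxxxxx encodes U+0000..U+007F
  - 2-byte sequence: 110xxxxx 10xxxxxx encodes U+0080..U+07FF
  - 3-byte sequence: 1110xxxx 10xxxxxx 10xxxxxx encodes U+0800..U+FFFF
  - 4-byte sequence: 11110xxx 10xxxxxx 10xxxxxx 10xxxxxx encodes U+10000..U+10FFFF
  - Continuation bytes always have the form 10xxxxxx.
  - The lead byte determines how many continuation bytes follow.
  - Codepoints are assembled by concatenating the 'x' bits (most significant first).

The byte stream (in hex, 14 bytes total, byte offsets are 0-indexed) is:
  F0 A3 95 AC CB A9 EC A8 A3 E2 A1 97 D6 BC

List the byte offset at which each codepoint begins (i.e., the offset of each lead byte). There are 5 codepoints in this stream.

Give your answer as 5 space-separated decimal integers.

Answer: 0 4 6 9 12

Derivation:
Byte[0]=F0: 4-byte lead, need 3 cont bytes. acc=0x0
Byte[1]=A3: continuation. acc=(acc<<6)|0x23=0x23
Byte[2]=95: continuation. acc=(acc<<6)|0x15=0x8D5
Byte[3]=AC: continuation. acc=(acc<<6)|0x2C=0x2356C
Completed: cp=U+2356C (starts at byte 0)
Byte[4]=CB: 2-byte lead, need 1 cont bytes. acc=0xB
Byte[5]=A9: continuation. acc=(acc<<6)|0x29=0x2E9
Completed: cp=U+02E9 (starts at byte 4)
Byte[6]=EC: 3-byte lead, need 2 cont bytes. acc=0xC
Byte[7]=A8: continuation. acc=(acc<<6)|0x28=0x328
Byte[8]=A3: continuation. acc=(acc<<6)|0x23=0xCA23
Completed: cp=U+CA23 (starts at byte 6)
Byte[9]=E2: 3-byte lead, need 2 cont bytes. acc=0x2
Byte[10]=A1: continuation. acc=(acc<<6)|0x21=0xA1
Byte[11]=97: continuation. acc=(acc<<6)|0x17=0x2857
Completed: cp=U+2857 (starts at byte 9)
Byte[12]=D6: 2-byte lead, need 1 cont bytes. acc=0x16
Byte[13]=BC: continuation. acc=(acc<<6)|0x3C=0x5BC
Completed: cp=U+05BC (starts at byte 12)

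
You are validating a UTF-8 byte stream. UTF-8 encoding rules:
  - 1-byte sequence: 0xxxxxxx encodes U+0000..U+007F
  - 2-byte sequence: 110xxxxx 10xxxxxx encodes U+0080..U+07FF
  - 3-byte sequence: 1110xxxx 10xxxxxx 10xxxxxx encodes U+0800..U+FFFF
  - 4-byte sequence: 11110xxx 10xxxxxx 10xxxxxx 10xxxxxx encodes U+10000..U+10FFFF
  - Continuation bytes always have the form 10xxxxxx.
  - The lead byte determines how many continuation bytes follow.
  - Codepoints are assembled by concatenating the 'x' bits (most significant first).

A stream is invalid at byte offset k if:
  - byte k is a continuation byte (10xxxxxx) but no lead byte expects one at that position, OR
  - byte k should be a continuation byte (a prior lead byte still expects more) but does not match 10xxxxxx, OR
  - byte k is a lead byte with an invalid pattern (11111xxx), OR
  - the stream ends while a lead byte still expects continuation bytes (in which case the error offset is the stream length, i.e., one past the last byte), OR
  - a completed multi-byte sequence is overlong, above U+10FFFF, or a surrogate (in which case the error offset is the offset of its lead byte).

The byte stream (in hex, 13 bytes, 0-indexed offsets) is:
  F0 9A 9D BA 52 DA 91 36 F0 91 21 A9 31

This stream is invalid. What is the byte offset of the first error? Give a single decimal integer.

Answer: 10

Derivation:
Byte[0]=F0: 4-byte lead, need 3 cont bytes. acc=0x0
Byte[1]=9A: continuation. acc=(acc<<6)|0x1A=0x1A
Byte[2]=9D: continuation. acc=(acc<<6)|0x1D=0x69D
Byte[3]=BA: continuation. acc=(acc<<6)|0x3A=0x1A77A
Completed: cp=U+1A77A (starts at byte 0)
Byte[4]=52: 1-byte ASCII. cp=U+0052
Byte[5]=DA: 2-byte lead, need 1 cont bytes. acc=0x1A
Byte[6]=91: continuation. acc=(acc<<6)|0x11=0x691
Completed: cp=U+0691 (starts at byte 5)
Byte[7]=36: 1-byte ASCII. cp=U+0036
Byte[8]=F0: 4-byte lead, need 3 cont bytes. acc=0x0
Byte[9]=91: continuation. acc=(acc<<6)|0x11=0x11
Byte[10]=21: expected 10xxxxxx continuation. INVALID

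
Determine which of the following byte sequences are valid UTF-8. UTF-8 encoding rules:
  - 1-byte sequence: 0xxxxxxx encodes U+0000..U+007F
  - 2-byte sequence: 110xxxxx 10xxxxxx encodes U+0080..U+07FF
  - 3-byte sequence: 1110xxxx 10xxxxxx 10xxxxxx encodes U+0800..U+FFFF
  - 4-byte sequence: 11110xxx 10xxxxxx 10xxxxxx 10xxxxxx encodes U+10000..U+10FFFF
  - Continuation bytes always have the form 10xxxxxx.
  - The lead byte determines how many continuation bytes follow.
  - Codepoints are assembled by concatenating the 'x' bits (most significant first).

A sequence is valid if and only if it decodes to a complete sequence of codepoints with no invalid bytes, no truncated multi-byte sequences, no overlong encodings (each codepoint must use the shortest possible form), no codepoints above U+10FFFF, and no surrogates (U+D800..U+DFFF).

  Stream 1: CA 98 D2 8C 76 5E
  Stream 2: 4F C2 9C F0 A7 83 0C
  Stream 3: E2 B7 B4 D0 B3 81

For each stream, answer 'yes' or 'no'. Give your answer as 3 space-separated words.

Answer: yes no no

Derivation:
Stream 1: decodes cleanly. VALID
Stream 2: error at byte offset 6. INVALID
Stream 3: error at byte offset 5. INVALID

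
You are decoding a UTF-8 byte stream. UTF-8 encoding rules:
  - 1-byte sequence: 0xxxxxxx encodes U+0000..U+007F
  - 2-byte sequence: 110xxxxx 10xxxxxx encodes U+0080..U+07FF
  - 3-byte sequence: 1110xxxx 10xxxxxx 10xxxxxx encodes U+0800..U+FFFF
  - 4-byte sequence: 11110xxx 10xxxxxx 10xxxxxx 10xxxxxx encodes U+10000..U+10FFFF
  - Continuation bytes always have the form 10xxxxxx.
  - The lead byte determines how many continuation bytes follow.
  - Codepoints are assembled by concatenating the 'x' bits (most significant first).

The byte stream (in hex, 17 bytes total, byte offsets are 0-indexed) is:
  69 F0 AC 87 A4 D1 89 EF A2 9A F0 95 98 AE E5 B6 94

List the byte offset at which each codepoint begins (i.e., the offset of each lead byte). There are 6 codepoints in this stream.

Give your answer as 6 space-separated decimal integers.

Answer: 0 1 5 7 10 14

Derivation:
Byte[0]=69: 1-byte ASCII. cp=U+0069
Byte[1]=F0: 4-byte lead, need 3 cont bytes. acc=0x0
Byte[2]=AC: continuation. acc=(acc<<6)|0x2C=0x2C
Byte[3]=87: continuation. acc=(acc<<6)|0x07=0xB07
Byte[4]=A4: continuation. acc=(acc<<6)|0x24=0x2C1E4
Completed: cp=U+2C1E4 (starts at byte 1)
Byte[5]=D1: 2-byte lead, need 1 cont bytes. acc=0x11
Byte[6]=89: continuation. acc=(acc<<6)|0x09=0x449
Completed: cp=U+0449 (starts at byte 5)
Byte[7]=EF: 3-byte lead, need 2 cont bytes. acc=0xF
Byte[8]=A2: continuation. acc=(acc<<6)|0x22=0x3E2
Byte[9]=9A: continuation. acc=(acc<<6)|0x1A=0xF89A
Completed: cp=U+F89A (starts at byte 7)
Byte[10]=F0: 4-byte lead, need 3 cont bytes. acc=0x0
Byte[11]=95: continuation. acc=(acc<<6)|0x15=0x15
Byte[12]=98: continuation. acc=(acc<<6)|0x18=0x558
Byte[13]=AE: continuation. acc=(acc<<6)|0x2E=0x1562E
Completed: cp=U+1562E (starts at byte 10)
Byte[14]=E5: 3-byte lead, need 2 cont bytes. acc=0x5
Byte[15]=B6: continuation. acc=(acc<<6)|0x36=0x176
Byte[16]=94: continuation. acc=(acc<<6)|0x14=0x5D94
Completed: cp=U+5D94 (starts at byte 14)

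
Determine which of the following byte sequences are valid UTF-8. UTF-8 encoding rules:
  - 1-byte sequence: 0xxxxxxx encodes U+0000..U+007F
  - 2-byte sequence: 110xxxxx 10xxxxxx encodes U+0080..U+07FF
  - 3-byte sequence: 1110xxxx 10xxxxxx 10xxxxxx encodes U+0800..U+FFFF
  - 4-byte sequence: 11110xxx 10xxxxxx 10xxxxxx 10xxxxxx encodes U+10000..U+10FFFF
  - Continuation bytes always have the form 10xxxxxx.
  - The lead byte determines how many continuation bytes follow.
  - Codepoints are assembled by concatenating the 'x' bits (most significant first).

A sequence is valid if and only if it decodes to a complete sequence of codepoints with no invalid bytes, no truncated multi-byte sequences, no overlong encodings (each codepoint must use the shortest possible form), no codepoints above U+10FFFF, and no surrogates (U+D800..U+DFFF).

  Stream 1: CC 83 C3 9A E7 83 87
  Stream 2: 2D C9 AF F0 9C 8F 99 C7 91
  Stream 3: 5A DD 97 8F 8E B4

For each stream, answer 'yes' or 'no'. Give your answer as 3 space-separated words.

Answer: yes yes no

Derivation:
Stream 1: decodes cleanly. VALID
Stream 2: decodes cleanly. VALID
Stream 3: error at byte offset 3. INVALID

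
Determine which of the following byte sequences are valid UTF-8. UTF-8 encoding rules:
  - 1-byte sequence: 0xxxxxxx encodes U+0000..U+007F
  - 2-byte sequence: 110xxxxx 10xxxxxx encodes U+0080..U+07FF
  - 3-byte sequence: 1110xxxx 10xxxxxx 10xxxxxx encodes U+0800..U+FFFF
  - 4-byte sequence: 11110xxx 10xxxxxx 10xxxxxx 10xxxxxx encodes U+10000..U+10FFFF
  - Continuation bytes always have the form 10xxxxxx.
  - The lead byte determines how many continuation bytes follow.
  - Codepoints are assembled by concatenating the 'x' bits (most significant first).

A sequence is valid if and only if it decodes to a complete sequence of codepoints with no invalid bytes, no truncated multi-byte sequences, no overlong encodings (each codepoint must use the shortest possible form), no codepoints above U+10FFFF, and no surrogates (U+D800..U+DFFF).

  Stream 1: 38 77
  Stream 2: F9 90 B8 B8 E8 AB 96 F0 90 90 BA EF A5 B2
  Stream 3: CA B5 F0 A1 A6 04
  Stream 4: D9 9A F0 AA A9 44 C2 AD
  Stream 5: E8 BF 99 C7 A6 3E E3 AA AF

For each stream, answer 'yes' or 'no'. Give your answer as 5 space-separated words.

Stream 1: decodes cleanly. VALID
Stream 2: error at byte offset 0. INVALID
Stream 3: error at byte offset 5. INVALID
Stream 4: error at byte offset 5. INVALID
Stream 5: decodes cleanly. VALID

Answer: yes no no no yes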